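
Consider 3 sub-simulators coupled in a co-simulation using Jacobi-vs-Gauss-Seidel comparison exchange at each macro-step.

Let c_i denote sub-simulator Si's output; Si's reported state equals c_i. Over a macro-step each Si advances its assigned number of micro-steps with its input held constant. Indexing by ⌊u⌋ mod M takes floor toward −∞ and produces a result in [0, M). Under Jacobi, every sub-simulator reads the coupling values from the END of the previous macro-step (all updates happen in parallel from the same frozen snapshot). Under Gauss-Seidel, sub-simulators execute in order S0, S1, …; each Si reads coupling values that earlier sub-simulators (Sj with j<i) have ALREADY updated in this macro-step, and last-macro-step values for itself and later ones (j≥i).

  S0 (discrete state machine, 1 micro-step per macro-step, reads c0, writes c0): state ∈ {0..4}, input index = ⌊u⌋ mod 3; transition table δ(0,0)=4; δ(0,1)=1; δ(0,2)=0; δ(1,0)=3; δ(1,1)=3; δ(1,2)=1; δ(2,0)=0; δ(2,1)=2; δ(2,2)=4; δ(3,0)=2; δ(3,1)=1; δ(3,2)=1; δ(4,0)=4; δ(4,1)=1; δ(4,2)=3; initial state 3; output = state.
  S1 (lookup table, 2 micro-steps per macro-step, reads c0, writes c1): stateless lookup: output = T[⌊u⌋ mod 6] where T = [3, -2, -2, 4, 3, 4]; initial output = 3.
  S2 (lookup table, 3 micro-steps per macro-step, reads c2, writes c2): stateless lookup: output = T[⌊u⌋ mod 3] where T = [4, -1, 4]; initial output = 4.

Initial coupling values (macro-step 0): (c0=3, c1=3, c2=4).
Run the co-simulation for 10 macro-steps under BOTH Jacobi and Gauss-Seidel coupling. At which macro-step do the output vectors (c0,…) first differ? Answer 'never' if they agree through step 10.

[Jacobi] macro 1: S0 reads c0=3 → after 1×micro: 2; S1 reads c0=3 → after 2×micro: 4; S2 reads c2=4 → after 3×micro: -1 ⇒ (c0=2, c1=4, c2=-1)
[Jacobi] macro 2: S0 reads c0=2 → after 1×micro: 4; S1 reads c0=2 → after 2×micro: -2; S2 reads c2=-1 → after 3×micro: 4 ⇒ (c0=4, c1=-2, c2=4)
[Jacobi] macro 3: S0 reads c0=4 → after 1×micro: 1; S1 reads c0=4 → after 2×micro: 3; S2 reads c2=4 → after 3×micro: -1 ⇒ (c0=1, c1=3, c2=-1)
[Jacobi] macro 4: S0 reads c0=1 → after 1×micro: 3; S1 reads c0=1 → after 2×micro: -2; S2 reads c2=-1 → after 3×micro: 4 ⇒ (c0=3, c1=-2, c2=4)
[Jacobi] macro 5: S0 reads c0=3 → after 1×micro: 2; S1 reads c0=3 → after 2×micro: 4; S2 reads c2=4 → after 3×micro: -1 ⇒ (c0=2, c1=4, c2=-1)
[Jacobi] macro 6: S0 reads c0=2 → after 1×micro: 4; S1 reads c0=2 → after 2×micro: -2; S2 reads c2=-1 → after 3×micro: 4 ⇒ (c0=4, c1=-2, c2=4)
[Jacobi] macro 7: S0 reads c0=4 → after 1×micro: 1; S1 reads c0=4 → after 2×micro: 3; S2 reads c2=4 → after 3×micro: -1 ⇒ (c0=1, c1=3, c2=-1)
[Jacobi] macro 8: S0 reads c0=1 → after 1×micro: 3; S1 reads c0=1 → after 2×micro: -2; S2 reads c2=-1 → after 3×micro: 4 ⇒ (c0=3, c1=-2, c2=4)
[Jacobi] macro 9: S0 reads c0=3 → after 1×micro: 2; S1 reads c0=3 → after 2×micro: 4; S2 reads c2=4 → after 3×micro: -1 ⇒ (c0=2, c1=4, c2=-1)
[Jacobi] macro 10: S0 reads c0=2 → after 1×micro: 4; S1 reads c0=2 → after 2×micro: -2; S2 reads c2=-1 → after 3×micro: 4 ⇒ (c0=4, c1=-2, c2=4)
[Gauss-Seidel] macro 1: S0 reads c0=3 → after 1×micro: 2; S1 reads c0=2 → after 2×micro: -2; S2 reads c2=4 → after 3×micro: -1 ⇒ (c0=2, c1=-2, c2=-1)
[Gauss-Seidel] macro 2: S0 reads c0=2 → after 1×micro: 4; S1 reads c0=4 → after 2×micro: 3; S2 reads c2=-1 → after 3×micro: 4 ⇒ (c0=4, c1=3, c2=4)
[Gauss-Seidel] macro 3: S0 reads c0=4 → after 1×micro: 1; S1 reads c0=1 → after 2×micro: -2; S2 reads c2=4 → after 3×micro: -1 ⇒ (c0=1, c1=-2, c2=-1)
[Gauss-Seidel] macro 4: S0 reads c0=1 → after 1×micro: 3; S1 reads c0=3 → after 2×micro: 4; S2 reads c2=-1 → after 3×micro: 4 ⇒ (c0=3, c1=4, c2=4)
[Gauss-Seidel] macro 5: S0 reads c0=3 → after 1×micro: 2; S1 reads c0=2 → after 2×micro: -2; S2 reads c2=4 → after 3×micro: -1 ⇒ (c0=2, c1=-2, c2=-1)
[Gauss-Seidel] macro 6: S0 reads c0=2 → after 1×micro: 4; S1 reads c0=4 → after 2×micro: 3; S2 reads c2=-1 → after 3×micro: 4 ⇒ (c0=4, c1=3, c2=4)
[Gauss-Seidel] macro 7: S0 reads c0=4 → after 1×micro: 1; S1 reads c0=1 → after 2×micro: -2; S2 reads c2=4 → after 3×micro: -1 ⇒ (c0=1, c1=-2, c2=-1)
[Gauss-Seidel] macro 8: S0 reads c0=1 → after 1×micro: 3; S1 reads c0=3 → after 2×micro: 4; S2 reads c2=-1 → after 3×micro: 4 ⇒ (c0=3, c1=4, c2=4)
[Gauss-Seidel] macro 9: S0 reads c0=3 → after 1×micro: 2; S1 reads c0=2 → after 2×micro: -2; S2 reads c2=4 → after 3×micro: -1 ⇒ (c0=2, c1=-2, c2=-1)
[Gauss-Seidel] macro 10: S0 reads c0=2 → after 1×micro: 4; S1 reads c0=4 → after 2×micro: 3; S2 reads c2=-1 → after 3×micro: 4 ⇒ (c0=4, c1=3, c2=4)

first divergence at macro-step: 1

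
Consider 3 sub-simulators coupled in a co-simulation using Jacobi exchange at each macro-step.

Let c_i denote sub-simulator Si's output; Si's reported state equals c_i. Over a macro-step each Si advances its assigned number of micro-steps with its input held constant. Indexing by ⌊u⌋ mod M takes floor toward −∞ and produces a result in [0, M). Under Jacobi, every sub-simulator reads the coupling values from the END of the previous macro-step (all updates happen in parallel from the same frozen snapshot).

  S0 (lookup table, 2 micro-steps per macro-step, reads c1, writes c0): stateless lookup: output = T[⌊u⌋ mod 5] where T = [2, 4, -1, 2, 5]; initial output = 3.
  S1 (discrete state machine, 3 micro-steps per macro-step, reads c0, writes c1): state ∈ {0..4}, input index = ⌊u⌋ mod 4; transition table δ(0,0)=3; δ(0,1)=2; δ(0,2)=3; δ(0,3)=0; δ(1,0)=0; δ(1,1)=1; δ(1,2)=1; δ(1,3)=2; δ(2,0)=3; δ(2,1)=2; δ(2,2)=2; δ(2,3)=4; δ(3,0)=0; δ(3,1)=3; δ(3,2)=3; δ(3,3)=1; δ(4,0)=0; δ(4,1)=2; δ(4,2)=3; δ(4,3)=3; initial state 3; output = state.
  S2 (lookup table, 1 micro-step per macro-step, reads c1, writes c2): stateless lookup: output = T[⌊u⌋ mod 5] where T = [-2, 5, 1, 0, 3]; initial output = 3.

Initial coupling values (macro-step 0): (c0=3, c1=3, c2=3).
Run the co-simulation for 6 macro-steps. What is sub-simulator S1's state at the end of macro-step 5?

macro 1: S0 reads c1=3 → after 2×micro: 2; S1 reads c0=3 → after 3×micro: 4; S2 reads c1=3 → after 1×micro: 0 ⇒ (c0=2, c1=4, c2=0)
macro 2: S0 reads c1=4 → after 2×micro: 5; S1 reads c0=2 → after 3×micro: 3; S2 reads c1=4 → after 1×micro: 3 ⇒ (c0=5, c1=3, c2=3)
macro 3: S0 reads c1=3 → after 2×micro: 2; S1 reads c0=5 → after 3×micro: 3; S2 reads c1=3 → after 1×micro: 0 ⇒ (c0=2, c1=3, c2=0)
macro 4: S0 reads c1=3 → after 2×micro: 2; S1 reads c0=2 → after 3×micro: 3; S2 reads c1=3 → after 1×micro: 0 ⇒ (c0=2, c1=3, c2=0)
macro 5: S0 reads c1=3 → after 2×micro: 2; S1 reads c0=2 → after 3×micro: 3; S2 reads c1=3 → after 1×micro: 0 ⇒ (c0=2, c1=3, c2=0)
macro 6: S0 reads c1=3 → after 2×micro: 2; S1 reads c0=2 → after 3×micro: 3; S2 reads c1=3 → after 1×micro: 0 ⇒ (c0=2, c1=3, c2=0)

S1 state at macro-step 5 = 3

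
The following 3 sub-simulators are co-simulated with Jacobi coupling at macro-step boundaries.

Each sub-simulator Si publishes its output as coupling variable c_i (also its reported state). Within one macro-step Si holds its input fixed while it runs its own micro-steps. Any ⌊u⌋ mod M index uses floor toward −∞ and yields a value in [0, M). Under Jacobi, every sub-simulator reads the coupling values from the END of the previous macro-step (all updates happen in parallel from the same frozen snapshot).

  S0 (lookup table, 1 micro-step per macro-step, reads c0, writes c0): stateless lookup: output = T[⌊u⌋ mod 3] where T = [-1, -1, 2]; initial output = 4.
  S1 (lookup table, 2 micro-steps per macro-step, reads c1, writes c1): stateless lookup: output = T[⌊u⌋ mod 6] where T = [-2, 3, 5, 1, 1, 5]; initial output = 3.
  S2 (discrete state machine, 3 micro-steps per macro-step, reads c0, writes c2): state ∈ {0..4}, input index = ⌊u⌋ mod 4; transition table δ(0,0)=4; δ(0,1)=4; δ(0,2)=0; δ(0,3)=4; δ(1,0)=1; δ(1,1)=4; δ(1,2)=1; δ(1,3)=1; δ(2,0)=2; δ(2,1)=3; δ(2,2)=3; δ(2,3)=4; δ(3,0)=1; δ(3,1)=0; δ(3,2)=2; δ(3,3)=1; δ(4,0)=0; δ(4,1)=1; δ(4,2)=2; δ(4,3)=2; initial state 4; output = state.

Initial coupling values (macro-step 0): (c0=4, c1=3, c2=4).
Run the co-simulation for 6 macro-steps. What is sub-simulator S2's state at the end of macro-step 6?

S2 state at macro-step 6 = 3

macro 1: S0 reads c0=4 → after 1×micro: -1; S1 reads c1=3 → after 2×micro: 1; S2 reads c0=4 → after 3×micro: 0 ⇒ (c0=-1, c1=1, c2=0)
macro 2: S0 reads c0=-1 → after 1×micro: 2; S1 reads c1=1 → after 2×micro: 3; S2 reads c0=-1 → after 3×micro: 4 ⇒ (c0=2, c1=3, c2=4)
macro 3: S0 reads c0=2 → after 1×micro: 2; S1 reads c1=3 → after 2×micro: 1; S2 reads c0=2 → after 3×micro: 2 ⇒ (c0=2, c1=1, c2=2)
macro 4: S0 reads c0=2 → after 1×micro: 2; S1 reads c1=1 → after 2×micro: 3; S2 reads c0=2 → after 3×micro: 3 ⇒ (c0=2, c1=3, c2=3)
macro 5: S0 reads c0=2 → after 1×micro: 2; S1 reads c1=3 → after 2×micro: 1; S2 reads c0=2 → after 3×micro: 2 ⇒ (c0=2, c1=1, c2=2)
macro 6: S0 reads c0=2 → after 1×micro: 2; S1 reads c1=1 → after 2×micro: 3; S2 reads c0=2 → after 3×micro: 3 ⇒ (c0=2, c1=3, c2=3)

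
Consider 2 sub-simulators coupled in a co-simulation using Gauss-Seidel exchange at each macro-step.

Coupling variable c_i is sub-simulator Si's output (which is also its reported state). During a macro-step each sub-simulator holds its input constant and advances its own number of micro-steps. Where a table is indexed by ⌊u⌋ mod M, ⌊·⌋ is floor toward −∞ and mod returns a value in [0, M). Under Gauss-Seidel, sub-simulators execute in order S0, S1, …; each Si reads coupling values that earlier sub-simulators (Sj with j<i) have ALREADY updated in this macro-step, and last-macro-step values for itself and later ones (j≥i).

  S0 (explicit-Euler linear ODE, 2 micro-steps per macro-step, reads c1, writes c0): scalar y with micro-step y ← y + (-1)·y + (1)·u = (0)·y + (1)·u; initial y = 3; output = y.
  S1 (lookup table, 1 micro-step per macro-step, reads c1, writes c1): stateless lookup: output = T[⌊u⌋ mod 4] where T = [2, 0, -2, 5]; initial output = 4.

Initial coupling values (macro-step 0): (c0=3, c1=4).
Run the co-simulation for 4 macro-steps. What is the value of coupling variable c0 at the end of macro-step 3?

c0 at macro-step 3 = -2

macro 1: S0 reads c1=4 → after 2×micro: 4; S1 reads c1=4 → after 1×micro: 2 ⇒ (c0=4, c1=2)
macro 2: S0 reads c1=2 → after 2×micro: 2; S1 reads c1=2 → after 1×micro: -2 ⇒ (c0=2, c1=-2)
macro 3: S0 reads c1=-2 → after 2×micro: -2; S1 reads c1=-2 → after 1×micro: -2 ⇒ (c0=-2, c1=-2)
macro 4: S0 reads c1=-2 → after 2×micro: -2; S1 reads c1=-2 → after 1×micro: -2 ⇒ (c0=-2, c1=-2)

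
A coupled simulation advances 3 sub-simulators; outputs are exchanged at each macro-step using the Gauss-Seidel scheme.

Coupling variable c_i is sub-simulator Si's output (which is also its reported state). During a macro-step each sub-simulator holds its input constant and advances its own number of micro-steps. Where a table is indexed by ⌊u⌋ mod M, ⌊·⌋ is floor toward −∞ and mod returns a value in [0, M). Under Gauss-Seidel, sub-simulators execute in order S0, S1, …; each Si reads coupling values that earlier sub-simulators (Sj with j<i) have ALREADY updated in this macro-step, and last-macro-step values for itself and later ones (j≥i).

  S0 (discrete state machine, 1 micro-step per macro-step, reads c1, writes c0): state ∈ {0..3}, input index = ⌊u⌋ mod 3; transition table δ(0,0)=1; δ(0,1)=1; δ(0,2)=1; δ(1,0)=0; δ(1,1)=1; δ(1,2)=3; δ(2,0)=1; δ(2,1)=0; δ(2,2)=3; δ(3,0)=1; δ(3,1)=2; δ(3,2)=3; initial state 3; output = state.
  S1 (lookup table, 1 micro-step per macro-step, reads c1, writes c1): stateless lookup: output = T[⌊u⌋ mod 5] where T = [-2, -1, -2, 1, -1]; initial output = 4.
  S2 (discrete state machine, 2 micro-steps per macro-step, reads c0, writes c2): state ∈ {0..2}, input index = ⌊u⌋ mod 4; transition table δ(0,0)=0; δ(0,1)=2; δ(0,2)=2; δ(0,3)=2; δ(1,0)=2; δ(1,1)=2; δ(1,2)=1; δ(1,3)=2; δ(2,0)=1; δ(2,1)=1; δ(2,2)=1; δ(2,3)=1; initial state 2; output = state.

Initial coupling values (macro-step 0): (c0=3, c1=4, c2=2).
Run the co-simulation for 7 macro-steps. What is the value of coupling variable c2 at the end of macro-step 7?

macro 1: S0 reads c1=4 → after 1×micro: 2; S1 reads c1=4 → after 1×micro: -1; S2 reads c0=2 → after 2×micro: 1 ⇒ (c0=2, c1=-1, c2=1)
macro 2: S0 reads c1=-1 → after 1×micro: 3; S1 reads c1=-1 → after 1×micro: -1; S2 reads c0=3 → after 2×micro: 1 ⇒ (c0=3, c1=-1, c2=1)
macro 3: S0 reads c1=-1 → after 1×micro: 3; S1 reads c1=-1 → after 1×micro: -1; S2 reads c0=3 → after 2×micro: 1 ⇒ (c0=3, c1=-1, c2=1)
macro 4: S0 reads c1=-1 → after 1×micro: 3; S1 reads c1=-1 → after 1×micro: -1; S2 reads c0=3 → after 2×micro: 1 ⇒ (c0=3, c1=-1, c2=1)
macro 5: S0 reads c1=-1 → after 1×micro: 3; S1 reads c1=-1 → after 1×micro: -1; S2 reads c0=3 → after 2×micro: 1 ⇒ (c0=3, c1=-1, c2=1)
macro 6: S0 reads c1=-1 → after 1×micro: 3; S1 reads c1=-1 → after 1×micro: -1; S2 reads c0=3 → after 2×micro: 1 ⇒ (c0=3, c1=-1, c2=1)
macro 7: S0 reads c1=-1 → after 1×micro: 3; S1 reads c1=-1 → after 1×micro: -1; S2 reads c0=3 → after 2×micro: 1 ⇒ (c0=3, c1=-1, c2=1)

c2 at macro-step 7 = 1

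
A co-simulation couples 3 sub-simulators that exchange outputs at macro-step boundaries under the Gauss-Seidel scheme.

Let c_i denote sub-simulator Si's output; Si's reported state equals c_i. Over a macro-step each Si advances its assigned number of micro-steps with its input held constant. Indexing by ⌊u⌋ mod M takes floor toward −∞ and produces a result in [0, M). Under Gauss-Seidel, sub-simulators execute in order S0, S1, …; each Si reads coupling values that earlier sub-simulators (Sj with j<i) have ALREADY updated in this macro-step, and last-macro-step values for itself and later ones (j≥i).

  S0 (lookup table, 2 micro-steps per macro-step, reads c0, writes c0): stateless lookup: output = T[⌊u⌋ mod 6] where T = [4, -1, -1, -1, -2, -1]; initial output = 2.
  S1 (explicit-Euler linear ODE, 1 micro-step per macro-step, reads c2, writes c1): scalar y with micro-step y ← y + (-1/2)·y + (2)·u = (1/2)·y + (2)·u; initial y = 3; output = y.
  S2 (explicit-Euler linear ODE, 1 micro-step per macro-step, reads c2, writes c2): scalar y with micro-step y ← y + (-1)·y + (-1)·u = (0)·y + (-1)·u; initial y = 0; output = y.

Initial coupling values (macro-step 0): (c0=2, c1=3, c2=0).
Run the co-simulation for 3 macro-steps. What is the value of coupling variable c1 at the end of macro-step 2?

c1 at macro-step 2 = 3/4

macro 1: S0 reads c0=2 → after 2×micro: -1; S1 reads c2=0 → after 1×micro: 3/2; S2 reads c2=0 → after 1×micro: 0 ⇒ (c0=-1, c1=3/2, c2=0)
macro 2: S0 reads c0=-1 → after 2×micro: -1; S1 reads c2=0 → after 1×micro: 3/4; S2 reads c2=0 → after 1×micro: 0 ⇒ (c0=-1, c1=3/4, c2=0)
macro 3: S0 reads c0=-1 → after 2×micro: -1; S1 reads c2=0 → after 1×micro: 3/8; S2 reads c2=0 → after 1×micro: 0 ⇒ (c0=-1, c1=3/8, c2=0)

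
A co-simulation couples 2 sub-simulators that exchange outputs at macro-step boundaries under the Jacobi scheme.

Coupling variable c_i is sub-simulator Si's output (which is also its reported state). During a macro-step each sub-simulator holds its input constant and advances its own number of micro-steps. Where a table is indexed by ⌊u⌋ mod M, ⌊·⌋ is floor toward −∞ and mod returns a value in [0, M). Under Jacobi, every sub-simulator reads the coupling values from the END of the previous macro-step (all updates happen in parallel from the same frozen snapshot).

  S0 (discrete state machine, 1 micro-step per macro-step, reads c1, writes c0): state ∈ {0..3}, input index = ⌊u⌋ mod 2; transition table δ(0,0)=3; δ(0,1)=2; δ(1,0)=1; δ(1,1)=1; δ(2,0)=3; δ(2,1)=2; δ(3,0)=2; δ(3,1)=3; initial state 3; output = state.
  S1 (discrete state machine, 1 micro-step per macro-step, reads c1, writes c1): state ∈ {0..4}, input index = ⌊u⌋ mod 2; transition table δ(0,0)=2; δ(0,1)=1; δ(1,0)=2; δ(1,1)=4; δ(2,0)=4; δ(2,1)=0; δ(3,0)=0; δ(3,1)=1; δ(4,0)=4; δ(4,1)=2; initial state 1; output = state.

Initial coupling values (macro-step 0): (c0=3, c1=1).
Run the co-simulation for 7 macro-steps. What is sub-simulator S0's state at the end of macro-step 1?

macro 1: S0 reads c1=1 → after 1×micro: 3; S1 reads c1=1 → after 1×micro: 4 ⇒ (c0=3, c1=4)
macro 2: S0 reads c1=4 → after 1×micro: 2; S1 reads c1=4 → after 1×micro: 4 ⇒ (c0=2, c1=4)
macro 3: S0 reads c1=4 → after 1×micro: 3; S1 reads c1=4 → after 1×micro: 4 ⇒ (c0=3, c1=4)
macro 4: S0 reads c1=4 → after 1×micro: 2; S1 reads c1=4 → after 1×micro: 4 ⇒ (c0=2, c1=4)
macro 5: S0 reads c1=4 → after 1×micro: 3; S1 reads c1=4 → after 1×micro: 4 ⇒ (c0=3, c1=4)
macro 6: S0 reads c1=4 → after 1×micro: 2; S1 reads c1=4 → after 1×micro: 4 ⇒ (c0=2, c1=4)
macro 7: S0 reads c1=4 → after 1×micro: 3; S1 reads c1=4 → after 1×micro: 4 ⇒ (c0=3, c1=4)

S0 state at macro-step 1 = 3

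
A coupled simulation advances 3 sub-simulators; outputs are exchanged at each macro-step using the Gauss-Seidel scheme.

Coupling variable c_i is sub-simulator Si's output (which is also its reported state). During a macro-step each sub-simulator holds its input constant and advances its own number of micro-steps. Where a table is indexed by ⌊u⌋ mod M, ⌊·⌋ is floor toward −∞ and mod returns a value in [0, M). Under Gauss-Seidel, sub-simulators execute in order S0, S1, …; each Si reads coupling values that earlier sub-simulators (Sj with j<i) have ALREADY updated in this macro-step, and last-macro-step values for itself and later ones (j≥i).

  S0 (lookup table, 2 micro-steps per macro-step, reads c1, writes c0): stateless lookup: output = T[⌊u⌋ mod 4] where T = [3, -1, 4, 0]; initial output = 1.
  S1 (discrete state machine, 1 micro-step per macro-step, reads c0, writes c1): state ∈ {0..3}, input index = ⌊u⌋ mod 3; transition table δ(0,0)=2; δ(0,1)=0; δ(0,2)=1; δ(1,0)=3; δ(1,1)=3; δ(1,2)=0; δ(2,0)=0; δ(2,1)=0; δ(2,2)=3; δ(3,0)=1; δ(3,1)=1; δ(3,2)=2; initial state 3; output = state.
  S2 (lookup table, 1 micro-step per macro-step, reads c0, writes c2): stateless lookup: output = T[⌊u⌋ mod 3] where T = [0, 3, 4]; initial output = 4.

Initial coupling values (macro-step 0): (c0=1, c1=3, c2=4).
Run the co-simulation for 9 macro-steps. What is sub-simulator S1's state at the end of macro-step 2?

macro 1: S0 reads c1=3 → after 2×micro: 0; S1 reads c0=0 → after 1×micro: 1; S2 reads c0=0 → after 1×micro: 0 ⇒ (c0=0, c1=1, c2=0)
macro 2: S0 reads c1=1 → after 2×micro: -1; S1 reads c0=-1 → after 1×micro: 0; S2 reads c0=-1 → after 1×micro: 4 ⇒ (c0=-1, c1=0, c2=4)
macro 3: S0 reads c1=0 → after 2×micro: 3; S1 reads c0=3 → after 1×micro: 2; S2 reads c0=3 → after 1×micro: 0 ⇒ (c0=3, c1=2, c2=0)
macro 4: S0 reads c1=2 → after 2×micro: 4; S1 reads c0=4 → after 1×micro: 0; S2 reads c0=4 → after 1×micro: 3 ⇒ (c0=4, c1=0, c2=3)
macro 5: S0 reads c1=0 → after 2×micro: 3; S1 reads c0=3 → after 1×micro: 2; S2 reads c0=3 → after 1×micro: 0 ⇒ (c0=3, c1=2, c2=0)
macro 6: S0 reads c1=2 → after 2×micro: 4; S1 reads c0=4 → after 1×micro: 0; S2 reads c0=4 → after 1×micro: 3 ⇒ (c0=4, c1=0, c2=3)
macro 7: S0 reads c1=0 → after 2×micro: 3; S1 reads c0=3 → after 1×micro: 2; S2 reads c0=3 → after 1×micro: 0 ⇒ (c0=3, c1=2, c2=0)
macro 8: S0 reads c1=2 → after 2×micro: 4; S1 reads c0=4 → after 1×micro: 0; S2 reads c0=4 → after 1×micro: 3 ⇒ (c0=4, c1=0, c2=3)
macro 9: S0 reads c1=0 → after 2×micro: 3; S1 reads c0=3 → after 1×micro: 2; S2 reads c0=3 → after 1×micro: 0 ⇒ (c0=3, c1=2, c2=0)

S1 state at macro-step 2 = 0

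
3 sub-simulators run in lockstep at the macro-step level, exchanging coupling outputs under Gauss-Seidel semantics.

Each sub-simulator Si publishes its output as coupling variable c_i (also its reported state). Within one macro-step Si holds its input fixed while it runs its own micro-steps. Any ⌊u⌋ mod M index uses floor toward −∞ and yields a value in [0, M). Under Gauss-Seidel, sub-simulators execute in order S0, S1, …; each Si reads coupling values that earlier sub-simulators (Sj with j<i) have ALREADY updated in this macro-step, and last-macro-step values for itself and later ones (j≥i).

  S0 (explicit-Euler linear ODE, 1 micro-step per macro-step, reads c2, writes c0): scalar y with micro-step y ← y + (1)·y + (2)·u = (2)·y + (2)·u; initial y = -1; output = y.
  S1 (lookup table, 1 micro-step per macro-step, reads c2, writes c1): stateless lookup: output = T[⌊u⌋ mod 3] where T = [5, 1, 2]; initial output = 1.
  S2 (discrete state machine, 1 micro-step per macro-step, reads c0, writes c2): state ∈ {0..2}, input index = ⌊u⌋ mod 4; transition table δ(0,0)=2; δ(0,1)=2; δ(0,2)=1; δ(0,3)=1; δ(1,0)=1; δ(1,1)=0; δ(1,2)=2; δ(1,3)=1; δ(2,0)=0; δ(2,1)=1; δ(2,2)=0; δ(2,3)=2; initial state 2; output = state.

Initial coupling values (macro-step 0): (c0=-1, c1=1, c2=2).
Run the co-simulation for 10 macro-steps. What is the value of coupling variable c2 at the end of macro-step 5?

c2 at macro-step 5 = 0

macro 1: S0 reads c2=2 → after 1×micro: 2; S1 reads c2=2 → after 1×micro: 2; S2 reads c0=2 → after 1×micro: 0 ⇒ (c0=2, c1=2, c2=0)
macro 2: S0 reads c2=0 → after 1×micro: 4; S1 reads c2=0 → after 1×micro: 5; S2 reads c0=4 → after 1×micro: 2 ⇒ (c0=4, c1=5, c2=2)
macro 3: S0 reads c2=2 → after 1×micro: 12; S1 reads c2=2 → after 1×micro: 2; S2 reads c0=12 → after 1×micro: 0 ⇒ (c0=12, c1=2, c2=0)
macro 4: S0 reads c2=0 → after 1×micro: 24; S1 reads c2=0 → after 1×micro: 5; S2 reads c0=24 → after 1×micro: 2 ⇒ (c0=24, c1=5, c2=2)
macro 5: S0 reads c2=2 → after 1×micro: 52; S1 reads c2=2 → after 1×micro: 2; S2 reads c0=52 → after 1×micro: 0 ⇒ (c0=52, c1=2, c2=0)
macro 6: S0 reads c2=0 → after 1×micro: 104; S1 reads c2=0 → after 1×micro: 5; S2 reads c0=104 → after 1×micro: 2 ⇒ (c0=104, c1=5, c2=2)
macro 7: S0 reads c2=2 → after 1×micro: 212; S1 reads c2=2 → after 1×micro: 2; S2 reads c0=212 → after 1×micro: 0 ⇒ (c0=212, c1=2, c2=0)
macro 8: S0 reads c2=0 → after 1×micro: 424; S1 reads c2=0 → after 1×micro: 5; S2 reads c0=424 → after 1×micro: 2 ⇒ (c0=424, c1=5, c2=2)
macro 9: S0 reads c2=2 → after 1×micro: 852; S1 reads c2=2 → after 1×micro: 2; S2 reads c0=852 → after 1×micro: 0 ⇒ (c0=852, c1=2, c2=0)
macro 10: S0 reads c2=0 → after 1×micro: 1704; S1 reads c2=0 → after 1×micro: 5; S2 reads c0=1704 → after 1×micro: 2 ⇒ (c0=1704, c1=5, c2=2)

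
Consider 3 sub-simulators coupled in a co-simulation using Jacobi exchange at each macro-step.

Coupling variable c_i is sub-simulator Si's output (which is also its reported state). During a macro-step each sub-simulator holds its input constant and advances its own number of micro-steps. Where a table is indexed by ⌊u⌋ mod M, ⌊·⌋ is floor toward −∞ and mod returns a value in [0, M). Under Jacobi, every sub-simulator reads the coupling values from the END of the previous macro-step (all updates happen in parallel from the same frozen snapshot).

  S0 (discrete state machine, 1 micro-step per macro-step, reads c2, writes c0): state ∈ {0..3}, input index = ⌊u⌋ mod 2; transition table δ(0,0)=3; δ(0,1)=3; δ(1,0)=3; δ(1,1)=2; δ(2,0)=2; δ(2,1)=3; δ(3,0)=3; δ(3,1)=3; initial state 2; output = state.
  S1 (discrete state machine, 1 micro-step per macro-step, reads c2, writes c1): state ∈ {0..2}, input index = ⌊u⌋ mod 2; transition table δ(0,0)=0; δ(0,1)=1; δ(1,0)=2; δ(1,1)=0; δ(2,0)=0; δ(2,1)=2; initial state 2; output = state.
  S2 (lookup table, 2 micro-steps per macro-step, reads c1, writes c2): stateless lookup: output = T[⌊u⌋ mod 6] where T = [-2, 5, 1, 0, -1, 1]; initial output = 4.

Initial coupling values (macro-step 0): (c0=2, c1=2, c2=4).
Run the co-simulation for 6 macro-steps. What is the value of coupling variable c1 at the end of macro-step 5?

c1 at macro-step 5 = 2

macro 1: S0 reads c2=4 → after 1×micro: 2; S1 reads c2=4 → after 1×micro: 0; S2 reads c1=2 → after 2×micro: 1 ⇒ (c0=2, c1=0, c2=1)
macro 2: S0 reads c2=1 → after 1×micro: 3; S1 reads c2=1 → after 1×micro: 1; S2 reads c1=0 → after 2×micro: -2 ⇒ (c0=3, c1=1, c2=-2)
macro 3: S0 reads c2=-2 → after 1×micro: 3; S1 reads c2=-2 → after 1×micro: 2; S2 reads c1=1 → after 2×micro: 5 ⇒ (c0=3, c1=2, c2=5)
macro 4: S0 reads c2=5 → after 1×micro: 3; S1 reads c2=5 → after 1×micro: 2; S2 reads c1=2 → after 2×micro: 1 ⇒ (c0=3, c1=2, c2=1)
macro 5: S0 reads c2=1 → after 1×micro: 3; S1 reads c2=1 → after 1×micro: 2; S2 reads c1=2 → after 2×micro: 1 ⇒ (c0=3, c1=2, c2=1)
macro 6: S0 reads c2=1 → after 1×micro: 3; S1 reads c2=1 → after 1×micro: 2; S2 reads c1=2 → after 2×micro: 1 ⇒ (c0=3, c1=2, c2=1)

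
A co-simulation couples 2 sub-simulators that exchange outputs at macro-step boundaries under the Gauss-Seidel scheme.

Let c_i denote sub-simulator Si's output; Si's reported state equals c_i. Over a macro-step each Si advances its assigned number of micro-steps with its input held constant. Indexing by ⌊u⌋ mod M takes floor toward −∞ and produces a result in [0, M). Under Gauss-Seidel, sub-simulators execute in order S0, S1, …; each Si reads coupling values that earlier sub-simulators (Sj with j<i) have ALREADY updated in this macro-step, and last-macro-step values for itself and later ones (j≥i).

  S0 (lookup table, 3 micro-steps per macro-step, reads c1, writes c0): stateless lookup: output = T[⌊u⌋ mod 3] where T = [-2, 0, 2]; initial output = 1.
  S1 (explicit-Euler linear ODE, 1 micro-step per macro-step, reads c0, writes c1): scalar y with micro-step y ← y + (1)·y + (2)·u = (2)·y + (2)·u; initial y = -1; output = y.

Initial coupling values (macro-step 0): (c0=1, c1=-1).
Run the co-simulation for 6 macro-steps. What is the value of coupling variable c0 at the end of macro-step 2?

c0 at macro-step 2 = 2

macro 1: S0 reads c1=-1 → after 3×micro: 2; S1 reads c0=2 → after 1×micro: 2 ⇒ (c0=2, c1=2)
macro 2: S0 reads c1=2 → after 3×micro: 2; S1 reads c0=2 → after 1×micro: 8 ⇒ (c0=2, c1=8)
macro 3: S0 reads c1=8 → after 3×micro: 2; S1 reads c0=2 → after 1×micro: 20 ⇒ (c0=2, c1=20)
macro 4: S0 reads c1=20 → after 3×micro: 2; S1 reads c0=2 → after 1×micro: 44 ⇒ (c0=2, c1=44)
macro 5: S0 reads c1=44 → after 3×micro: 2; S1 reads c0=2 → after 1×micro: 92 ⇒ (c0=2, c1=92)
macro 6: S0 reads c1=92 → after 3×micro: 2; S1 reads c0=2 → after 1×micro: 188 ⇒ (c0=2, c1=188)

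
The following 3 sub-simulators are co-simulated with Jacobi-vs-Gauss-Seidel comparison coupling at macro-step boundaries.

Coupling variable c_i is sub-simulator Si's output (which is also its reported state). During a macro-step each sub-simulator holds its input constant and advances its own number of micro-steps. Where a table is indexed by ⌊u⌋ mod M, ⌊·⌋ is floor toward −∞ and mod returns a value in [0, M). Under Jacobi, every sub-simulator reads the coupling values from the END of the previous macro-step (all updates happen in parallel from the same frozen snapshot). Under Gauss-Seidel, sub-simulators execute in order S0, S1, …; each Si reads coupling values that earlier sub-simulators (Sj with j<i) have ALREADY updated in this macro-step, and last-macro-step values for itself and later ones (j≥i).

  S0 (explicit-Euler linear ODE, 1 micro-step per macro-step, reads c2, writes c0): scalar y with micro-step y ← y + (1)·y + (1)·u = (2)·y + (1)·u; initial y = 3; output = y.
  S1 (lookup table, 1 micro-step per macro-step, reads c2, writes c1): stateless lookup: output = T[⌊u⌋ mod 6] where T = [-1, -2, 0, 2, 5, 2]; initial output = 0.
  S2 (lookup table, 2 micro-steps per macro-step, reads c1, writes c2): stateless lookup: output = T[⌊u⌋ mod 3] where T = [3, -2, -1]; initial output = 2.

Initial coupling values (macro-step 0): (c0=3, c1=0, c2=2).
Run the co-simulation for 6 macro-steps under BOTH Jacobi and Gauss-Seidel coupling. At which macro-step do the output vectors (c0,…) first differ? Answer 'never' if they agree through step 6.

[Jacobi] macro 1: S0 reads c2=2 → after 1×micro: 8; S1 reads c2=2 → after 1×micro: 0; S2 reads c1=0 → after 2×micro: 3 ⇒ (c0=8, c1=0, c2=3)
[Jacobi] macro 2: S0 reads c2=3 → after 1×micro: 19; S1 reads c2=3 → after 1×micro: 2; S2 reads c1=0 → after 2×micro: 3 ⇒ (c0=19, c1=2, c2=3)
[Jacobi] macro 3: S0 reads c2=3 → after 1×micro: 41; S1 reads c2=3 → after 1×micro: 2; S2 reads c1=2 → after 2×micro: -1 ⇒ (c0=41, c1=2, c2=-1)
[Jacobi] macro 4: S0 reads c2=-1 → after 1×micro: 81; S1 reads c2=-1 → after 1×micro: 2; S2 reads c1=2 → after 2×micro: -1 ⇒ (c0=81, c1=2, c2=-1)
[Jacobi] macro 5: S0 reads c2=-1 → after 1×micro: 161; S1 reads c2=-1 → after 1×micro: 2; S2 reads c1=2 → after 2×micro: -1 ⇒ (c0=161, c1=2, c2=-1)
[Jacobi] macro 6: S0 reads c2=-1 → after 1×micro: 321; S1 reads c2=-1 → after 1×micro: 2; S2 reads c1=2 → after 2×micro: -1 ⇒ (c0=321, c1=2, c2=-1)
[Gauss-Seidel] macro 1: S0 reads c2=2 → after 1×micro: 8; S1 reads c2=2 → after 1×micro: 0; S2 reads c1=0 → after 2×micro: 3 ⇒ (c0=8, c1=0, c2=3)
[Gauss-Seidel] macro 2: S0 reads c2=3 → after 1×micro: 19; S1 reads c2=3 → after 1×micro: 2; S2 reads c1=2 → after 2×micro: -1 ⇒ (c0=19, c1=2, c2=-1)
[Gauss-Seidel] macro 3: S0 reads c2=-1 → after 1×micro: 37; S1 reads c2=-1 → after 1×micro: 2; S2 reads c1=2 → after 2×micro: -1 ⇒ (c0=37, c1=2, c2=-1)
[Gauss-Seidel] macro 4: S0 reads c2=-1 → after 1×micro: 73; S1 reads c2=-1 → after 1×micro: 2; S2 reads c1=2 → after 2×micro: -1 ⇒ (c0=73, c1=2, c2=-1)
[Gauss-Seidel] macro 5: S0 reads c2=-1 → after 1×micro: 145; S1 reads c2=-1 → after 1×micro: 2; S2 reads c1=2 → after 2×micro: -1 ⇒ (c0=145, c1=2, c2=-1)
[Gauss-Seidel] macro 6: S0 reads c2=-1 → after 1×micro: 289; S1 reads c2=-1 → after 1×micro: 2; S2 reads c1=2 → after 2×micro: -1 ⇒ (c0=289, c1=2, c2=-1)

first divergence at macro-step: 2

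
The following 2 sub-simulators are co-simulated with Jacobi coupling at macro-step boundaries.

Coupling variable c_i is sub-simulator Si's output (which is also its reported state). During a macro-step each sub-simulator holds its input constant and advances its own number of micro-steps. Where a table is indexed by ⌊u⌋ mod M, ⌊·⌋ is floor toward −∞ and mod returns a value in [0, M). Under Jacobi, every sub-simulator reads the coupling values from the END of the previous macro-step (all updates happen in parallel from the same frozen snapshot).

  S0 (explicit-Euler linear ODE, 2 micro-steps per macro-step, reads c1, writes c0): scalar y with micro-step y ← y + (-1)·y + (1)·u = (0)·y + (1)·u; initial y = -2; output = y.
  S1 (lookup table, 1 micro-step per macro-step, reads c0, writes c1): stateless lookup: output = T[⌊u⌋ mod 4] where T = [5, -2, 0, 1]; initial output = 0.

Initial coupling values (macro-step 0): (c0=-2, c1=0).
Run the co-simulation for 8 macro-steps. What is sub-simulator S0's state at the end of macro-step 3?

macro 1: S0 reads c1=0 → after 2×micro: 0; S1 reads c0=-2 → after 1×micro: 0 ⇒ (c0=0, c1=0)
macro 2: S0 reads c1=0 → after 2×micro: 0; S1 reads c0=0 → after 1×micro: 5 ⇒ (c0=0, c1=5)
macro 3: S0 reads c1=5 → after 2×micro: 5; S1 reads c0=0 → after 1×micro: 5 ⇒ (c0=5, c1=5)
macro 4: S0 reads c1=5 → after 2×micro: 5; S1 reads c0=5 → after 1×micro: -2 ⇒ (c0=5, c1=-2)
macro 5: S0 reads c1=-2 → after 2×micro: -2; S1 reads c0=5 → after 1×micro: -2 ⇒ (c0=-2, c1=-2)
macro 6: S0 reads c1=-2 → after 2×micro: -2; S1 reads c0=-2 → after 1×micro: 0 ⇒ (c0=-2, c1=0)
macro 7: S0 reads c1=0 → after 2×micro: 0; S1 reads c0=-2 → after 1×micro: 0 ⇒ (c0=0, c1=0)
macro 8: S0 reads c1=0 → after 2×micro: 0; S1 reads c0=0 → after 1×micro: 5 ⇒ (c0=0, c1=5)

S0 state at macro-step 3 = 5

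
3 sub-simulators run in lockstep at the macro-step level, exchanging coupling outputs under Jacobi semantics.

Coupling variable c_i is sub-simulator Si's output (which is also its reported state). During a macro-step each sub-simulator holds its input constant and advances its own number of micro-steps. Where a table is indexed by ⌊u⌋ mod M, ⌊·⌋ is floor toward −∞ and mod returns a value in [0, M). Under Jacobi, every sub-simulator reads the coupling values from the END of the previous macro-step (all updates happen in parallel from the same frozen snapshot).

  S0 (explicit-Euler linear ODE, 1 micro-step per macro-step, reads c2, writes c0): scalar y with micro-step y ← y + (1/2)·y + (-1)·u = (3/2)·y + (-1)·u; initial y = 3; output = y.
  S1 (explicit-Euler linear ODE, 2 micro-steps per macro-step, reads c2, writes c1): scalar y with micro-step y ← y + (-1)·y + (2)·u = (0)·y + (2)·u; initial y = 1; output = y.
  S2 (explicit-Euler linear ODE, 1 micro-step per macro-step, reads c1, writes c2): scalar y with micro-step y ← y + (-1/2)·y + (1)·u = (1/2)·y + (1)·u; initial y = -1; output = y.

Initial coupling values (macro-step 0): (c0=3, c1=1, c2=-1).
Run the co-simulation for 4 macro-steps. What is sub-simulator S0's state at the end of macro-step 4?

macro 1: S0 reads c2=-1 → after 1×micro: 11/2; S1 reads c2=-1 → after 2×micro: -2; S2 reads c1=1 → after 1×micro: 1/2 ⇒ (c0=11/2, c1=-2, c2=1/2)
macro 2: S0 reads c2=1/2 → after 1×micro: 31/4; S1 reads c2=1/2 → after 2×micro: 1; S2 reads c1=-2 → after 1×micro: -7/4 ⇒ (c0=31/4, c1=1, c2=-7/4)
macro 3: S0 reads c2=-7/4 → after 1×micro: 107/8; S1 reads c2=-7/4 → after 2×micro: -7/2; S2 reads c1=1 → after 1×micro: 1/8 ⇒ (c0=107/8, c1=-7/2, c2=1/8)
macro 4: S0 reads c2=1/8 → after 1×micro: 319/16; S1 reads c2=1/8 → after 2×micro: 1/4; S2 reads c1=-7/2 → after 1×micro: -55/16 ⇒ (c0=319/16, c1=1/4, c2=-55/16)

S0 state at macro-step 4 = 319/16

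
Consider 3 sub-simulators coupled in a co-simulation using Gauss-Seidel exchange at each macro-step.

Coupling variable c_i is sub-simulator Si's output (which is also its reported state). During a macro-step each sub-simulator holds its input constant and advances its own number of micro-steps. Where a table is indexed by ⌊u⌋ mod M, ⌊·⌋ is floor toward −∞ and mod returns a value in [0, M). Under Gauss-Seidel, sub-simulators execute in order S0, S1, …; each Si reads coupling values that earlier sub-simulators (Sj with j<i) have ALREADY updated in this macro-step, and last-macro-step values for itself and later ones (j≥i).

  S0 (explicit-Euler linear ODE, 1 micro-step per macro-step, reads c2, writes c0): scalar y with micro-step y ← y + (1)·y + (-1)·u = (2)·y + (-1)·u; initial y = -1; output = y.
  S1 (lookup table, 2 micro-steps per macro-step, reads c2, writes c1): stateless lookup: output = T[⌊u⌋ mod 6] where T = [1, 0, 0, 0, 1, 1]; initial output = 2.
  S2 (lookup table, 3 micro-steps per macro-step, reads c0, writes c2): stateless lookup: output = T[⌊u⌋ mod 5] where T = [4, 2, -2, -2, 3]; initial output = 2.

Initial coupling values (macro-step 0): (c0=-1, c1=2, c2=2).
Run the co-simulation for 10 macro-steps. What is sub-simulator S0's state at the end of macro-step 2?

S0 state at macro-step 2 = -10

macro 1: S0 reads c2=2 → after 1×micro: -4; S1 reads c2=2 → after 2×micro: 0; S2 reads c0=-4 → after 3×micro: 2 ⇒ (c0=-4, c1=0, c2=2)
macro 2: S0 reads c2=2 → after 1×micro: -10; S1 reads c2=2 → after 2×micro: 0; S2 reads c0=-10 → after 3×micro: 4 ⇒ (c0=-10, c1=0, c2=4)
macro 3: S0 reads c2=4 → after 1×micro: -24; S1 reads c2=4 → after 2×micro: 1; S2 reads c0=-24 → after 3×micro: 2 ⇒ (c0=-24, c1=1, c2=2)
macro 4: S0 reads c2=2 → after 1×micro: -50; S1 reads c2=2 → after 2×micro: 0; S2 reads c0=-50 → after 3×micro: 4 ⇒ (c0=-50, c1=0, c2=4)
macro 5: S0 reads c2=4 → after 1×micro: -104; S1 reads c2=4 → after 2×micro: 1; S2 reads c0=-104 → after 3×micro: 2 ⇒ (c0=-104, c1=1, c2=2)
macro 6: S0 reads c2=2 → after 1×micro: -210; S1 reads c2=2 → after 2×micro: 0; S2 reads c0=-210 → after 3×micro: 4 ⇒ (c0=-210, c1=0, c2=4)
macro 7: S0 reads c2=4 → after 1×micro: -424; S1 reads c2=4 → after 2×micro: 1; S2 reads c0=-424 → after 3×micro: 2 ⇒ (c0=-424, c1=1, c2=2)
macro 8: S0 reads c2=2 → after 1×micro: -850; S1 reads c2=2 → after 2×micro: 0; S2 reads c0=-850 → after 3×micro: 4 ⇒ (c0=-850, c1=0, c2=4)
macro 9: S0 reads c2=4 → after 1×micro: -1704; S1 reads c2=4 → after 2×micro: 1; S2 reads c0=-1704 → after 3×micro: 2 ⇒ (c0=-1704, c1=1, c2=2)
macro 10: S0 reads c2=2 → after 1×micro: -3410; S1 reads c2=2 → after 2×micro: 0; S2 reads c0=-3410 → after 3×micro: 4 ⇒ (c0=-3410, c1=0, c2=4)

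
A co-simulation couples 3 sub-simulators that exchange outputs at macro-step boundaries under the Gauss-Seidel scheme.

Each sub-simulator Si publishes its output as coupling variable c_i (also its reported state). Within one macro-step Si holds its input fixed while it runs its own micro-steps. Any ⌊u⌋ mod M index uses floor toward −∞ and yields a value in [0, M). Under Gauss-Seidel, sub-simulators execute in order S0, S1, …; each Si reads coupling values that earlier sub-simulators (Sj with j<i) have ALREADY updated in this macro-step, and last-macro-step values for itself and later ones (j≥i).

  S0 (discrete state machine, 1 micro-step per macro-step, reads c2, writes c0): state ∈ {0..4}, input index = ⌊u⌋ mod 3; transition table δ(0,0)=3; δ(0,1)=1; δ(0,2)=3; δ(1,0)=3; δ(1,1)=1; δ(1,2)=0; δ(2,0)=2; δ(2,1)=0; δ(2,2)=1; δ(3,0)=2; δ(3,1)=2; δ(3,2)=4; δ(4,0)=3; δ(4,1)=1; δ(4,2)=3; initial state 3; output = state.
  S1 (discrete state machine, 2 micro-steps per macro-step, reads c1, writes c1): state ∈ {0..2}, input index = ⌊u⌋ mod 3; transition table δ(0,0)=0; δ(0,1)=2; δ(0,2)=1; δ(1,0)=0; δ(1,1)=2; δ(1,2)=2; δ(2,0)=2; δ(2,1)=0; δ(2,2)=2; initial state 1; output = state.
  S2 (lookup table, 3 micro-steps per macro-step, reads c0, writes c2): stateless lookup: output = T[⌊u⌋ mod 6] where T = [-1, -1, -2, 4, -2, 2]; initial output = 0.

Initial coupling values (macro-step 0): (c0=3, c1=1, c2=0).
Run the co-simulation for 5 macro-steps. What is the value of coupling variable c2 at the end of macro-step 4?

c2 at macro-step 4 = -2

macro 1: S0 reads c2=0 → after 1×micro: 2; S1 reads c1=1 → after 2×micro: 0; S2 reads c0=2 → after 3×micro: -2 ⇒ (c0=2, c1=0, c2=-2)
macro 2: S0 reads c2=-2 → after 1×micro: 0; S1 reads c1=0 → after 2×micro: 0; S2 reads c0=0 → after 3×micro: -1 ⇒ (c0=0, c1=0, c2=-1)
macro 3: S0 reads c2=-1 → after 1×micro: 3; S1 reads c1=0 → after 2×micro: 0; S2 reads c0=3 → after 3×micro: 4 ⇒ (c0=3, c1=0, c2=4)
macro 4: S0 reads c2=4 → after 1×micro: 2; S1 reads c1=0 → after 2×micro: 0; S2 reads c0=2 → after 3×micro: -2 ⇒ (c0=2, c1=0, c2=-2)
macro 5: S0 reads c2=-2 → after 1×micro: 0; S1 reads c1=0 → after 2×micro: 0; S2 reads c0=0 → after 3×micro: -1 ⇒ (c0=0, c1=0, c2=-1)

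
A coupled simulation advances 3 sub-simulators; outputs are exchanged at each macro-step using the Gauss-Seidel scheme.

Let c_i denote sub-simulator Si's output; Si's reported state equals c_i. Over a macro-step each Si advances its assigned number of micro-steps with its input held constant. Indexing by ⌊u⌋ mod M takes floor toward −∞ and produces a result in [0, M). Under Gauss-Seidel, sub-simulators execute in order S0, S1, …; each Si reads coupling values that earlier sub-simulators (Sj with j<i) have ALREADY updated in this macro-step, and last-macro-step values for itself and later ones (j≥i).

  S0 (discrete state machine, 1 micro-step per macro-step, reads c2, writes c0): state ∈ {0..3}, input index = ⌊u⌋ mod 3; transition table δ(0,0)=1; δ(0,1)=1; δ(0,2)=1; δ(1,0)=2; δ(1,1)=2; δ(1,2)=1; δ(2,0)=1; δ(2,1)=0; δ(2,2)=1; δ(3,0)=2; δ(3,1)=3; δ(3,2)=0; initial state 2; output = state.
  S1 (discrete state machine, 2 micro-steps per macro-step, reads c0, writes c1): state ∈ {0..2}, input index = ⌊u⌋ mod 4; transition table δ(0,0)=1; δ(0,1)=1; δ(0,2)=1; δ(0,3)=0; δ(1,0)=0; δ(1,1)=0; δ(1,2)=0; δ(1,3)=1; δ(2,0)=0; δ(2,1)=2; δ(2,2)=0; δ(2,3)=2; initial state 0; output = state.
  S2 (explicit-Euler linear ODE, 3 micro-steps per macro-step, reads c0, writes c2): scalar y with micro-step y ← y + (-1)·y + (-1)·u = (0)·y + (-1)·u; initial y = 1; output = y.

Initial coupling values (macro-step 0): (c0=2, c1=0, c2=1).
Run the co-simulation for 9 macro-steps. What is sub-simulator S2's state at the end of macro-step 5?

S2 state at macro-step 5 = -1

macro 1: S0 reads c2=1 → after 1×micro: 0; S1 reads c0=0 → after 2×micro: 0; S2 reads c0=0 → after 3×micro: 0 ⇒ (c0=0, c1=0, c2=0)
macro 2: S0 reads c2=0 → after 1×micro: 1; S1 reads c0=1 → after 2×micro: 0; S2 reads c0=1 → after 3×micro: -1 ⇒ (c0=1, c1=0, c2=-1)
macro 3: S0 reads c2=-1 → after 1×micro: 1; S1 reads c0=1 → after 2×micro: 0; S2 reads c0=1 → after 3×micro: -1 ⇒ (c0=1, c1=0, c2=-1)
macro 4: S0 reads c2=-1 → after 1×micro: 1; S1 reads c0=1 → after 2×micro: 0; S2 reads c0=1 → after 3×micro: -1 ⇒ (c0=1, c1=0, c2=-1)
macro 5: S0 reads c2=-1 → after 1×micro: 1; S1 reads c0=1 → after 2×micro: 0; S2 reads c0=1 → after 3×micro: -1 ⇒ (c0=1, c1=0, c2=-1)
macro 6: S0 reads c2=-1 → after 1×micro: 1; S1 reads c0=1 → after 2×micro: 0; S2 reads c0=1 → after 3×micro: -1 ⇒ (c0=1, c1=0, c2=-1)
macro 7: S0 reads c2=-1 → after 1×micro: 1; S1 reads c0=1 → after 2×micro: 0; S2 reads c0=1 → after 3×micro: -1 ⇒ (c0=1, c1=0, c2=-1)
macro 8: S0 reads c2=-1 → after 1×micro: 1; S1 reads c0=1 → after 2×micro: 0; S2 reads c0=1 → after 3×micro: -1 ⇒ (c0=1, c1=0, c2=-1)
macro 9: S0 reads c2=-1 → after 1×micro: 1; S1 reads c0=1 → after 2×micro: 0; S2 reads c0=1 → after 3×micro: -1 ⇒ (c0=1, c1=0, c2=-1)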